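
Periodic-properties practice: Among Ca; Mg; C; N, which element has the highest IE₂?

Consider each +1 ion: Ca⁺ still has 1 valence electron; Mg⁺ still has 1 valence electron; C⁺ still has 3 valence electrons; N⁺ still has 4 valence electrons.
All are still removing valence electrons, so compare the +1 ions as you would atoms: IE_2 generally rises across a period (higher Z_eff) and falls down a group (larger shell), subject to the usual subshell exceptions.
Valence configurations: Ca⁺ [Ar]4s¹, Mg⁺ [Ne]3s¹, C⁺ [He]2s²2p¹, N⁺ [He]2s²2p².
Tabulated IE_2 (kJ/mol): Ca 1145, Mg 1451, C 2353, N 2856.
So the second ionization energies run Ca < Mg < C < N.

N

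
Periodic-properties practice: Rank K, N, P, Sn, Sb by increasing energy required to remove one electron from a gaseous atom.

K < Sn < Sb < P < N

N is in period 2, group 15; P is in period 3, group 15; K is in period 4, group 1; Sn is in period 5, group 14; Sb is in period 5, group 15.
Removing the outermost electron gets harder across a period and easier down a group.
These span different periods and groups, so the two trends combine.
Sn > K: period and group pull opposite ways; the across-period shift dominates (709 vs 419 kJ/mol).
Sb > Sn: both are in period 5; the period trend gives Sb the larger value.
P > Sb: P sits above Sb in group 15, so the down-group effect alone puts P higher.
N > P: N sits above P in group 15, so the down-group effect alone puts N higher.
Tabulated first ionization energy (kJ/mol): N 1402, P 1012, K 419, Sn 709, Sb 831.
So from lowest to highest: K < Sn < Sb < P < N.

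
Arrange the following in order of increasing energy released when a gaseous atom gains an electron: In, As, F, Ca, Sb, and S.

Ca, In, As, Sb, S, F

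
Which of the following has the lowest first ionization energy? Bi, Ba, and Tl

Ba

Ba is in period 6, group 2; Tl is in period 6, group 13; Bi is in period 6, group 15.
First ionization energy rises across a period (greater Z_eff holds electrons more tightly) and falls down a group (valence electrons are farther from the nucleus).
All lie in period 6, so first ionization energy increases left to right.
The lowest first ionization energy among these belongs to Ba.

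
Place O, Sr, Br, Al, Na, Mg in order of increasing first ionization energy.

Na < Sr < Al < Mg < Br < O

IE₁ increases left→right with effective nuclear charge and decreases top→bottom as the valence shell moves farther out.
Here both period and group differ, so the two effects have to be weighed against each other.
Sr > Na: the two effects oppose for this pair; the across-period effect wins (550 vs 496 kJ/mol).
Al > Sr: both effects reinforce here, so Al is clearly the higher of the two.
Mg > Al: this pair runs against the simple trend — see the exception note.
Br > Mg: the two effects oppose for this pair; the across-period effect wins (1140 vs 738 kJ/mol).
O > Br: the two effects oppose for this pair; the down-group effect wins (1314 vs 1140 kJ/mol).
Note the exception: Mg has a higher first ionization energy than Al, contrary to the simple trend — Al's single 3p electron is easier to remove than one from Mg's filled 3s².
Tabulated first ionization energy (kJ/mol): O 1314, Na 496, Mg 738, Al 578, Br 1140, Sr 550.
So from lowest to highest: Na < Sr < Al < Mg < Br < O.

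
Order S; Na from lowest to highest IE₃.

The third ionization energy removes an electron from the +2 ion. For each element: S²⁺ still has 4 valence electrons; Na²⁺ is already 1 electron into the core.
Pulling an electron out of a noble-gas core costs far more than removing a remaining valence electron, so Na sits at the high end of IE_3.
Approximate IE_3 values (kJ/mol): S 3357, Na 6910.
Overall IE_3 order: S < Na.

S < Na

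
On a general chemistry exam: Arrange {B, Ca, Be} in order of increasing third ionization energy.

B < Ca < Be

Consider each +2 ion: B²⁺ still has 1 valence electron; Ca²⁺ is the bare [Ar] core; Be²⁺ is the bare [He] core.
Core electrons are held far more tightly than valence electrons, so Ca and Be top the IE_3 order.
The numbers (kJ/mol): B 3660, Ca 4912, Be 14849.
Overall IE_3 order: B < Ca < Be.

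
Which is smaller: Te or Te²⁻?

Forming Te²⁻ adds 2 electrons to Te. More electron–electron repulsion in the same shell, with unchanged nuclear charge, lets the cloud expand.
An anion is larger than its parent atom: Te²⁻ > Te.

Te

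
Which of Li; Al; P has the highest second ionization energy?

Li

The second ionization energy removes an electron from the +1 ion. For each element: Li⁺ is the bare [He] core; Al⁺ still has 2 valence electrons; P⁺ still has 4 valence electrons.
Core electrons are held far more tightly than valence electrons, so Li tops the IE_2 order.
Valence configurations: Al⁺ [Ne]3s², P⁺ [Ne]3s²3p².
The numbers (kJ/mol): Li 7298, Al 1817, P 1907.
So the second ionization energies run Al < P < Li.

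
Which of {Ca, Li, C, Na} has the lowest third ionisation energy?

Consider each +2 ion: Ca²⁺ is the bare [Ar] core; Li²⁺ is already 1 electron into the core; C²⁺ still has 2 valence electrons; Na²⁺ is already 1 electron into the core.
Core electrons are held far more tightly than valence electrons, so Ca, Na and Li top the IE_3 order.
The numbers (kJ/mol): Ca 4912, Li 11815, C 4620, Na 6910.
Overall IE_3 order: C < Ca < Na < Li.

C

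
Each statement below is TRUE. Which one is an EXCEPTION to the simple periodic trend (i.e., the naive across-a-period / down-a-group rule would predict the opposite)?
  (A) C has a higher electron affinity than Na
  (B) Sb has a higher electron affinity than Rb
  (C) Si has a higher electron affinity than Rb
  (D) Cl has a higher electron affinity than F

(D)

The general trend: electron affinity increases across a period and decreases down a group.
(A) C (period 2, group 14) vs Na (period 3, group 1): the stated order agrees with the simple trend.
(B) Sb (period 5, group 15) vs Rb (period 5, group 1): the stated order agrees with the simple trend.
(C) Si (period 3, group 14) vs Rb (period 5, group 1): the stated order agrees with the simple trend.
(D) Cl (period 3, group 17) vs F (period 2, group 17): the stated order contradicts the simple trend.
The exception is (D): F's small 2p subshell makes the incoming electron feel strong e⁻–e⁻ repulsion, so Cl actually releases more energy on gaining an electron.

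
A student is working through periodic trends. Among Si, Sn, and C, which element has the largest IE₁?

C

C is in period 2, group 14; Si is in period 3, group 14; Sn is in period 5, group 14.
Removing the outermost electron gets harder across a period and easier down a group.
All are in group 14, so first ionization energy increases up the group.
The largest IE₁ among these belongs to C.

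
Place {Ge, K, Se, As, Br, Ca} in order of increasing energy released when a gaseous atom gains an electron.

K is in period 4, group 1; Ca is in period 4, group 2; Ge is in period 4, group 14; As is in period 4, group 15; Se is in period 4, group 16; Br is in period 4, group 17.
EA tends to increase across a period and decrease down a group, though the pattern is less regular than for IE or radius.
All lie in period 4; the across-period trend (electron affinity increases left to right) applies, with the exception below.
Note the exception: K has a higher electron affinity than Ca, contrary to the simple trend — adding an electron to Ca (ns²) has to open a new, higher-energy np subshell, which is unfavourable.
Note the exception: Ge has a higher electron affinity than As, contrary to the simple trend — adding an electron to As's half-filled 4p³ is unfavourable, so Ge (4p²) has the more exothermic EA.
Tabulated electron affinity (kJ/mol): K 48, Ca 2, Ge 119, As 78, Se 195, Br 325.
So from lowest to highest: Ca < K < As < Ge < Se < Br.

Ca < K < As < Ge < Se < Br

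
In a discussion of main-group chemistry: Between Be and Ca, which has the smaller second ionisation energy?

Ca

Consider each +1 ion: Be⁺ still has 1 valence electron; Ca⁺ still has 1 valence electron.
All are still removing valence electrons, so compare the +1 ions as you would atoms: IE_2 generally rises across a period (higher Z_eff) and falls down a group (larger shell), subject to the usual subshell exceptions.
Valence configurations: Be⁺ [He]2s¹, Ca⁺ [Ar]4s¹.
The numbers (kJ/mol): Be 1757, Ca 1145.
Putting it together, IE_2: Ca < Be.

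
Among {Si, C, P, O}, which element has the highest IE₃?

The third ionization energy removes an electron from the +2 ion. For each element: Si²⁺ still has 2 valence electrons; C²⁺ still has 2 valence electrons; P²⁺ still has 3 valence electrons; O²⁺ still has 4 valence electrons.
All are still removing valence electrons, so compare the +2 ions as you would atoms: IE_3 generally rises across a period (higher Z_eff) and falls down a group (larger shell), subject to the usual subshell exceptions.
Valence configurations: Si²⁺ [Ne]3s², C²⁺ [He]2s², P²⁺ [Ne]3s²3p¹, O²⁺ [He]2s²2p².
P²⁺ loses a lone 3p electron whereas Si²⁺ must break into a filled 3s² pair, so IE_3(Si) > IE_3(P) even though P has the higher nuclear charge.
Tabulated IE_3 (kJ/mol): Si 3232, C 4620, P 2914, O 5300.
Putting it together, IE_3: P < Si < C < O.

O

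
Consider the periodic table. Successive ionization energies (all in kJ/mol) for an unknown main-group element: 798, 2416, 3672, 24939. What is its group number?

Look for the largest jump between consecutive ionization energies: IE4/IE3 ≈ 6.8, far larger than any earlier ratio.
That jump marks the point where a core electron is being removed. So the atom has 3 valence electrons.
A main-group element with 3 valence electrons is in group 13.

Group 13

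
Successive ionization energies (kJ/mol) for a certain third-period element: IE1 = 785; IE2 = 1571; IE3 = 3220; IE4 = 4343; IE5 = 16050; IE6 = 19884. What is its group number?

Group 14

Look for the largest jump between consecutive ionization energies: IE5/IE4 ≈ 3.7, far larger than any earlier ratio.
That jump marks the point where a core electron is being removed. So the atom has 4 valence electrons.
A main-group element with 4 valence electrons is in group 14.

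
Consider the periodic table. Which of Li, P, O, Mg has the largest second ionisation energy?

IE_2 is the cost of taking one more electron from the +1 cation: Li⁺ is the bare [He] core; P⁺ still has 4 valence electrons; O⁺ still has 5 valence electrons; Mg⁺ still has 1 valence electron.
Breaking into a closed-shell core is much more expensive than removing a leftover valence electron — Li has the largest IE_2 here.
Valence configurations: P⁺ [Ne]3s²3p², O⁺ [He]2s²2p³, Mg⁺ [Ne]3s¹.
The numbers (kJ/mol): Li 7298, P 1907, O 3388, Mg 1451.
Putting it together, IE_2: Mg < P < O < Li.

Li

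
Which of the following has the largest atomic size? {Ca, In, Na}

Ca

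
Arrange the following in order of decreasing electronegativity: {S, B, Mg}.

B is in period 2, group 13; Mg is in period 3, group 2; S is in period 3, group 16.
Electronegativity increases across a period and decreases down a group, tracking effective nuclear charge and atomic size.
These span different periods and groups, so the two trends combine.
B > Mg: relative to Mg, both the across-period and down-group shifts push B's electronegativity up.
S > B: period and group pull opposite ways; the across-period shift dominates (2.58 vs 2.04).
Approximate values (Pauling): B 2.04, Mg 1.31, S 2.58.
So from highest to lowest: S > B > Mg.

S > B > Mg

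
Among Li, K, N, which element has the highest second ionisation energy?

After 1 electron has been removed, what remains? Li⁺ is the bare [He] core; K⁺ is the bare [Ar] core; N⁺ still has 4 valence electrons.
Pulling an electron out of a noble-gas core costs far more than removing a remaining valence electron, so K and Li sit at the high end of IE_2.
Tabulated IE_2 (kJ/mol): Li 7298, K 3052, N 2856.
So the second ionization energies run N < K < Li.

Li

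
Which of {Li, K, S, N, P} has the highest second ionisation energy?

Li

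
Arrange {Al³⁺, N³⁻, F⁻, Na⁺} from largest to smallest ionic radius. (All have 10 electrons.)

N³⁻ > F⁻ > Na⁺ > Al³⁺

All of these have 10 electrons, so size is governed by nuclear charge alone: the more protons, the stronger the pull on the same electron cloud, and the smaller the ion.
Nuclear charges: Al³⁺ (Z=13), Na⁺ (Z=11), F⁻ (Z=9), N³⁻ (Z=7).
Largest to smallest: N³⁻ > F⁻ > Na⁺ > Al³⁺.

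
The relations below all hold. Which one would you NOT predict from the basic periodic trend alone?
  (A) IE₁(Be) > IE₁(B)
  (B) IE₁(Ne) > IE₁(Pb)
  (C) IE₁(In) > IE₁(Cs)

(A)

The general trend: first ionization energy increases across a period and decreases down a group.
(A) Be (period 2, group 2) vs B (period 2, group 13): the stated order contradicts the simple trend.
(B) Ne (period 2, group 18) vs Pb (period 6, group 14): the stated order agrees with the simple trend.
(C) In (period 5, group 13) vs Cs (period 6, group 1): the stated order agrees with the simple trend.
The exception is (A): removing B's lone 2p electron is easier than breaking Be's filled 2s².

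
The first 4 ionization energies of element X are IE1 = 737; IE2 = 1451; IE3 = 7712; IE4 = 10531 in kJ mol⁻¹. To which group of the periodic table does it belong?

Group 2

Look for the largest jump between consecutive ionization energies: IE3/IE2 ≈ 5.3, far larger than any earlier ratio.
That jump marks the point where a core electron is being removed. So the atom has 2 valence electrons.
A main-group element with 2 valence electrons is in group 2.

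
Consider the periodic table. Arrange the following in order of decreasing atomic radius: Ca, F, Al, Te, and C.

Ca > Te > Al > C > F

C is in period 2, group 14; F is in period 2, group 17; Al is in period 3, group 13; Ca is in period 4, group 2; Te is in period 5, group 16.
Across a period the added protons contract the valence shell; down a group each new principal shell makes the atom larger.
These span different periods and groups, so the two trends combine.
C > F: C lies to the left of F in period 2, so the across-period effect alone puts C larger.
Al > C: relative to C, both the across-period and down-group shifts push Al's atomic radius up.
Te > Al: the two effects oppose for this pair; the down-group effect wins (136 vs 126 pm).
Ca > Te: the two effects oppose for this pair; the across-period effect wins (171 vs 136 pm).
Approximate values (pm): C 75, F 64, Al 126, Ca 171, Te 136.
So from largest to smallest: Ca > Te > Al > C > F.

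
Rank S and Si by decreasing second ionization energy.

S > Si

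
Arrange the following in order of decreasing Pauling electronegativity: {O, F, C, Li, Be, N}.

Electronegativity increases across a period and decreases down a group, tracking effective nuclear charge and atomic size.
All lie in period 2, so electronegativity increases left to right.
So from highest to lowest: F > O > N > C > Be > Li.

F, O, N, C, Be, Li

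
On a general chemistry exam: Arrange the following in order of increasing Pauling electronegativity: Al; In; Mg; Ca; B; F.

B is in period 2, group 13; F is in period 2, group 17; Mg is in period 3, group 2; Al is in period 3, group 13; Ca is in period 4, group 2; In is in period 5, group 13.
Smaller atoms with higher effective nuclear charge are more electronegative.
Here both period and group differ, so the two effects have to be weighed against each other.
Mg > Ca: Mg sits above Ca in group 2, so the down-group effect alone puts Mg higher.
Al > Mg: both are in period 3; the period trend gives Al the larger value.
In > Al: this pair runs against the simple trend — see the exception note.
B > In: B sits above In in group 13, so the down-group effect alone puts B higher.
F > B: F lies to the right of B in period 2, so the across-period effect alone puts F higher.
Note the exception: In has a higher electronegativity than Al, contrary to the simple trend — poor shielding by filled d (and f) subshells raises the heavier element's effective nuclear charge more than the simple down-group trend predicts.
Approximate values (Pauling): B 2.04, F 3.98, Mg 1.31, Al 1.61, Ca 1.00, In 1.78.
So from lowest to highest: Ca < Mg < Al < In < B < F.

Ca < Mg < Al < In < B < F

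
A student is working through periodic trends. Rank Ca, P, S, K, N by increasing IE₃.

P < S < K < N < Ca

The third ionization energy removes an electron from the +2 ion. For each element: Ca²⁺ is the bare [Ar] core; P²⁺ still has 3 valence electrons; S²⁺ still has 4 valence electrons; K²⁺ is already 1 electron into the core; N²⁺ still has 3 valence electrons.
Usually core removal costs more than valence removal, but here the competition is close: a tightly held n=2 valence electron can cost more to remove than an n=3 core electron, so the actual values have to decide it.
Valence configurations: P²⁺ [Ne]3s²3p¹, S²⁺ [Ne]3s²3p², N²⁺ [He]2s²2p¹.
The numbers (kJ/mol): Ca 4912, P 2914, S 3357, K 4420, N 4578.
So the third ionization energies run P < S < K < N < Ca.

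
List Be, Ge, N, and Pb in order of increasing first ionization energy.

Be is in period 2, group 2; N is in period 2, group 15; Ge is in period 4, group 14; Pb is in period 6, group 14.
First ionization energy rises across a period (greater Z_eff holds electrons more tightly) and falls down a group (valence electrons are farther from the nucleus).
Here both period and group differ, so the two effects have to be weighed against each other.
Ge > Pb: they share group 14; the group trend gives Ge the larger value.
Be > Ge: the two effects oppose for this pair; the down-group effect wins (900 vs 762 kJ/mol).
N > Be: N lies to the right of Be in period 2, so the across-period effect alone puts N higher.
Approximate values (kJ/mol): Be 900, N 1402, Ge 762, Pb 716.
So from lowest to highest: Pb < Ge < Be < N.

Pb, Ge, Be, N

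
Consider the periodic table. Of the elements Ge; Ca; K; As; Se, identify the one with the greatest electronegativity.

K is in period 4, group 1; Ca is in period 4, group 2; Ge is in period 4, group 14; As is in period 4, group 15; Se is in period 4, group 16.
EN rises left→right (higher Z_eff, smaller atoms) and falls top→bottom (larger, more shielded atoms).
All lie in period 4, so electronegativity increases left to right.
The greatest electronegativity among these belongs to Se.

Se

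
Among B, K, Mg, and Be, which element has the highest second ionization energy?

K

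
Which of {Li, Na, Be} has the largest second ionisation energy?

The second ionization energy removes an electron from the +1 ion. For each element: Li⁺ is the bare [He] core; Na⁺ is the bare [Ne] core; Be⁺ still has 1 valence electron.
Pulling an electron out of a noble-gas core costs far more than removing a remaining valence electron, so Na and Li sit at the high end of IE_2.
Approximate IE_2 values (kJ/mol): Li 7298, Na 4562, Be 1757.
Overall IE_2 order: Be < Na < Li.

Li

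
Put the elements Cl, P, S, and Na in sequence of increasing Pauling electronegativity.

Na is in period 3, group 1; P is in period 3, group 15; S is in period 3, group 16; Cl is in period 3, group 17.
Atoms toward the upper right of the periodic table pull bonding electrons most strongly.
All lie in period 3, so electronegativity increases left to right.
So from lowest to highest: Na < P < S < Cl.

Na < P < S < Cl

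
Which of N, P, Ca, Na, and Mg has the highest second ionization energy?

Na

The second ionization energy removes an electron from the +1 ion. For each element: N⁺ still has 4 valence electrons; P⁺ still has 4 valence electrons; Ca⁺ still has 1 valence electron; Na⁺ is the bare [Ne] core; Mg⁺ still has 1 valence electron.
Pulling an electron out of a noble-gas core costs far more than removing a remaining valence electron, so Na sits at the high end of IE_2.
Valence configurations: N⁺ [He]2s²2p², P⁺ [Ne]3s²3p², Ca⁺ [Ar]4s¹, Mg⁺ [Ne]3s¹.
Approximate IE_2 values (kJ/mol): N 2856, P 1907, Ca 1145, Na 4562, Mg 1451.
Overall IE_2 order: Ca < Mg < P < N < Na.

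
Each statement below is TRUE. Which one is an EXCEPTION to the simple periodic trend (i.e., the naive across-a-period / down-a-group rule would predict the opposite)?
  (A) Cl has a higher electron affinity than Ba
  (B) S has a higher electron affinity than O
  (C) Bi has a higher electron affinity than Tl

The general trend: electron affinity increases across a period and decreases down a group.
(A) Cl (period 3, group 17) vs Ba (period 6, group 2): the stated order agrees with the simple trend.
(B) S (period 3, group 16) vs O (period 2, group 16): the stated order contradicts the simple trend.
(C) Bi (period 6, group 15) vs Tl (period 6, group 13): the stated order agrees with the simple trend.
The exception is (B): the compact 2p subshell of O repels the added electron more than S's larger 3p does.

(B)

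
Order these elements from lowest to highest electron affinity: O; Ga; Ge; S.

Ga, Ge, O, S

O is in period 2, group 16; S is in period 3, group 16; Ga is in period 4, group 13; Ge is in period 4, group 14.
Atoms with high Z_eff and room in the valence shell (especially the halogens) have the most exothermic electron affinities.
These span different periods and groups, so the two trends combine.
Ge > Ga: both are in period 4; the period trend gives Ge the larger value.
O > Ge: relative to Ge, both the across-period and down-group shifts push O's electron affinity up.
S > O: this pair runs against the simple trend — see the exception note.
Note the exception: S has a higher electron affinity than O, contrary to the simple trend — the compact 2p subshell of O repels the added electron more than S's larger 3p does.
Approximate values (kJ/mol): O 141, S 200, Ga 29, Ge 119.
So from lowest to highest: Ga < Ge < O < S.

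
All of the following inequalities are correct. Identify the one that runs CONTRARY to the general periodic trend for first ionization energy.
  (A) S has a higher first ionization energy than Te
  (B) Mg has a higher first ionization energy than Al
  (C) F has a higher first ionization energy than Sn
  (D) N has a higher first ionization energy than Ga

(B)

The general trend: first ionization energy increases across a period and decreases down a group.
(A) S (period 3, group 16) vs Te (period 5, group 16): the stated order agrees with the simple trend.
(B) Mg (period 3, group 2) vs Al (period 3, group 13): the stated order contradicts the simple trend.
(C) F (period 2, group 17) vs Sn (period 5, group 14): the stated order agrees with the simple trend.
(D) N (period 2, group 15) vs Ga (period 4, group 13): the stated order agrees with the simple trend.
The exception is (B): Al's single 3p electron is easier to remove than one from Mg's filled 3s².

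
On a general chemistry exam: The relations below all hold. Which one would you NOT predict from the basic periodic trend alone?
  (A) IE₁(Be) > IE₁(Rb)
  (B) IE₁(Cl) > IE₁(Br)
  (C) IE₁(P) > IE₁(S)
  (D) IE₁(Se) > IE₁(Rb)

The general trend: first ionization energy increases across a period and decreases down a group.
(A) Be (period 2, group 2) vs Rb (period 5, group 1): the stated order agrees with the simple trend.
(B) Cl (period 3, group 17) vs Br (period 4, group 17): the stated order agrees with the simple trend.
(C) P (period 3, group 15) vs S (period 3, group 16): the stated order contradicts the simple trend.
(D) Se (period 4, group 16) vs Rb (period 5, group 1): the stated order agrees with the simple trend.
The exception is (C): S (3p⁴) ionizes more easily than half-filled P (3p³) because the paired 3p electron in S is pushed out by e⁻–e⁻ repulsion.

(C)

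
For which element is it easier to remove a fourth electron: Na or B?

IE_4 is the cost of taking one more electron from the +3 cation: Na³⁺ is already 2 electrons into the core; B³⁺ is the bare [He] core.
All of these are removing an electron from a noble-gas core or deeper; the smaller core (lower principal quantum number) is held far more tightly, and within a period the higher nuclear charge binds the same core more tightly.
Tabulated IE_4 (kJ/mol): Na 9543, B 25026.
So the fourth ionization energies run Na < B.

Na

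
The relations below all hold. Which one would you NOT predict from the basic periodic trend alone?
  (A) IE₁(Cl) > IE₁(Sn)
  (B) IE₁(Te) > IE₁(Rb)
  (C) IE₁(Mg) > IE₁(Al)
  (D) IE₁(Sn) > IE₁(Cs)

(C)

The general trend: first ionisation energy increases across a period and decreases down a group.
(A) Cl (period 3, group 17) vs Sn (period 5, group 14): the stated order agrees with the simple trend.
(B) Te (period 5, group 16) vs Rb (period 5, group 1): the stated order agrees with the simple trend.
(C) Mg (period 3, group 2) vs Al (period 3, group 13): the stated order contradicts the simple trend.
(D) Sn (period 5, group 14) vs Cs (period 6, group 1): the stated order agrees with the simple trend.
The exception is (C): Al's single 3p electron is easier to remove than one from Mg's filled 3s².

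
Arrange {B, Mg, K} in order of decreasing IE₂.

K, B, Mg

After 1 electron has been removed, what remains? B⁺ still has 2 valence electrons; Mg⁺ still has 1 valence electron; K⁺ is the bare [Ar] core.
Breaking into a closed-shell core is much more expensive than removing a leftover valence electron — K has the largest IE_2 here.
Valence configurations: B⁺ [He]2s², Mg⁺ [Ne]3s¹.
Approximate IE_2 values (kJ/mol): B 2427, Mg 1451, K 3052.
So the second ionization energies run Mg < B < K.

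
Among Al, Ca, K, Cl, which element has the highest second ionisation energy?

Consider each +1 ion: Al⁺ still has 2 valence electrons; Ca⁺ still has 1 valence electron; K⁺ is the bare [Ar] core; Cl⁺ still has 6 valence electrons.
Breaking into a closed-shell core is much more expensive than removing a leftover valence electron — K has the largest IE_2 here.
Valence configurations: Al⁺ [Ne]3s², Ca⁺ [Ar]4s¹, Cl⁺ [Ne]3s²3p⁴.
The numbers (kJ/mol): Al 1817, Ca 1145, K 3052, Cl 2298.
Putting it together, IE_2: Ca < Al < Cl < K.

K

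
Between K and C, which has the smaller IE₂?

Consider each +1 ion: K⁺ is the bare [Ar] core; C⁺ still has 3 valence electrons.
Pulling an electron out of a noble-gas core costs far more than removing a remaining valence electron, so K sits at the high end of IE_2.
The numbers (kJ/mol): K 3052, C 2353.
Putting it together, IE_2: C < K.

C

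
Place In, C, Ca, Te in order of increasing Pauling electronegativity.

Ca < In < Te < C

EN rises left→right (higher Z_eff, smaller atoms) and falls top→bottom (larger, more shielded atoms).
Neither a single period nor a single group — weigh both effects.
In > Ca: period and group pull opposite ways; the across-period shift dominates (1.78 vs 1.00).
Te > In: Te lies to the right of In in period 5, so the across-period effect alone puts Te higher.
C > Te: the two effects oppose for this pair; the down-group effect wins (2.55 vs 2.10).
Tabulated electronegativity (Pauling): C 2.55, Ca 1.00, In 1.78, Te 2.10.
So from lowest to highest: Ca < In < Te < C.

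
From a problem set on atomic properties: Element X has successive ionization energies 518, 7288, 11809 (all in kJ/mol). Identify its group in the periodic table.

Group 1

Look for the largest jump between consecutive ionization energies: IE2/IE1 ≈ 14.1, far larger than any earlier ratio.
That jump marks the point where a core electron is being removed. So the atom has 1 valence electron.
A main-group element with 1 valence electron is in group 1.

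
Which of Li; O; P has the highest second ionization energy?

Li

Consider each +1 ion: Li⁺ is the bare [He] core; O⁺ still has 5 valence electrons; P⁺ still has 4 valence electrons.
Breaking into a closed-shell core is much more expensive than removing a leftover valence electron — Li has the largest IE_2 here.
Valence configurations: O⁺ [He]2s²2p³, P⁺ [Ne]3s²3p².
The numbers (kJ/mol): Li 7298, O 3388, P 1907.
So the second ionization energies run P < O < Li.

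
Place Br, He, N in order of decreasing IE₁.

He, N, Br

He is in period 1, group 18; N is in period 2, group 15; Br is in period 4, group 17.
First ionization energy rises across a period (greater Z_eff holds electrons more tightly) and falls down a group (valence electrons are farther from the nucleus).
These span different periods and groups, so the two trends combine.
N > Br: the two effects oppose for this pair; the down-group effect wins (1402 vs 1140 kJ/mol).
He > N: both effects reinforce here, so He is clearly the higher of the two.
Tabulated first ionization energy (kJ/mol): He 2372, N 1402, Br 1140.
So from highest to lowest: He > N > Br.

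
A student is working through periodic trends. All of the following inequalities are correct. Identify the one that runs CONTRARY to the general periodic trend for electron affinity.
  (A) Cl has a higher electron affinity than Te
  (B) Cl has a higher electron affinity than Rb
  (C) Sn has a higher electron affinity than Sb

The general trend: electron affinity increases across a period and decreases down a group.
(A) Cl (period 3, group 17) vs Te (period 5, group 16): the stated order agrees with the simple trend.
(B) Cl (period 3, group 17) vs Rb (period 5, group 1): the stated order agrees with the simple trend.
(C) Sn (period 5, group 14) vs Sb (period 5, group 15): the stated order contradicts the simple trend.
The exception is (C): adding an electron to Sb's half-filled 5p³ is unfavourable, so Sn has the more exothermic EA.

(C)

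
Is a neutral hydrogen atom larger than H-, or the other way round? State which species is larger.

H-

Forming H- adds 1 electron to H. More electron–electron repulsion in the same shell, with unchanged nuclear charge, lets the cloud expand.
An anion is larger than its parent atom: H- > H.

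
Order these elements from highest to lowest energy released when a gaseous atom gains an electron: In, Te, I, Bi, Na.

I > Te > Bi > Na > In

Na is in period 3, group 1; In is in period 5, group 13; Te is in period 5, group 16; I is in period 5, group 17; Bi is in period 6, group 15.
Atoms with high Z_eff and room in the valence shell (especially the halogens) have the most exothermic electron affinities.
Neither a single period nor a single group — weigh both effects.
Na > In: the two effects oppose for this pair; the down-group effect wins (53 vs 29 kJ/mol).
Bi > Na: period and group pull opposite ways; the across-period shift dominates (91 vs 53 kJ/mol).
Te > Bi: relative to Bi, both the across-period and down-group shifts push Te's electron affinity up.
I > Te: I lies to the right of Te in period 5, so the across-period effect alone puts I higher.
For reference (kJ/mol): Na 53, In 29, Te 190, I 295, Bi 91.
So from highest to lowest: I > Te > Bi > Na > In.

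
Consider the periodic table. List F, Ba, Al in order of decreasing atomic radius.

F is in period 2, group 17; Al is in period 3, group 13; Ba is in period 6, group 2.
Moving right in a period, electrons are added to the same shell under a stronger nuclear pull, so atoms get smaller; moving down, a new shell is opened and atoms get larger.
Here both period and group differ, so the two effects have to be weighed against each other.
Al > F: relative to F, both the across-period and down-group shifts push Al's atomic radius up.
Ba > Al: relative to Al, both the across-period and down-group shifts push Ba's atomic radius up.
For reference (pm): F 64, Al 126, Ba 196.
So from largest to smallest: Ba > Al > F.

Ba > Al > F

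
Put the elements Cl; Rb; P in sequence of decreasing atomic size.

Rb > P > Cl

P is in period 3, group 15; Cl is in period 3, group 17; Rb is in period 5, group 1.
Moving right in a period, electrons are added to the same shell under a stronger nuclear pull, so atoms get smaller; moving down, a new shell is opened and atoms get larger.
These span different periods and groups, so the two trends combine.
P > Cl: both are in period 3; the period trend gives P the larger value.
Rb > P: both effects reinforce here, so Rb is clearly the larger of the two.
Approximate values (pm): P 111, Cl 99, Rb 210.
So from largest to smallest: Rb > P > Cl.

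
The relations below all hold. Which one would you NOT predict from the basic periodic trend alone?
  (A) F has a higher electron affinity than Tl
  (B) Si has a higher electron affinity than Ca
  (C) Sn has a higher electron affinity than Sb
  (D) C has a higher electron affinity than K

(C)

The general trend: electron affinity increases across a period and decreases down a group.
(A) F (period 2, group 17) vs Tl (period 6, group 13): the stated order agrees with the simple trend.
(B) Si (period 3, group 14) vs Ca (period 4, group 2): the stated order agrees with the simple trend.
(C) Sn (period 5, group 14) vs Sb (period 5, group 15): the stated order contradicts the simple trend.
(D) C (period 2, group 14) vs K (period 4, group 1): the stated order agrees with the simple trend.
The exception is (C): adding an electron to Sb's half-filled 5p³ is unfavourable, so Sn has the more exothermic EA.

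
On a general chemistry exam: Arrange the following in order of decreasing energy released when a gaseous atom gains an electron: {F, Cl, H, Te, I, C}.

Cl > F > I > Te > C > H

Electron affinity generally becomes more exothermic across a period toward the halogens and less exothermic down a group.
Neither a single period nor a single group — weigh both effects.
C > H: period and group pull opposite ways; the across-period shift dominates (122 vs 73 kJ/mol).
Te > C: the two effects oppose for this pair; the across-period effect wins (190 vs 122 kJ/mol).
I > Te: both are in period 5; the period trend gives I the larger value.
F > I: they share group 17; the group trend gives F the larger value.
Cl > F: this pair runs against the simple trend — see the exception note.
Note the exception: Cl has a higher electron affinity than F, contrary to the simple trend — F's small 2p subshell makes the incoming electron feel strong e⁻–e⁻ repulsion, so Cl actually releases more energy on gaining an electron.
For reference (kJ/mol): H 73, C 122, F 328, Cl 349, Te 190, I 295.
So from highest to lowest: Cl > F > I > Te > C > H.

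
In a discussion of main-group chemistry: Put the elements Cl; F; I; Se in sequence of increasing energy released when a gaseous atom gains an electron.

Se, I, F, Cl

F is in period 2, group 17; Cl is in period 3, group 17; Se is in period 4, group 16; I is in period 5, group 17.
Electron affinity generally becomes more exothermic across a period toward the halogens and less exothermic down a group.
Here both period and group differ, so the two effects have to be weighed against each other.
I > Se: the two effects oppose for this pair; the across-period effect wins (295 vs 195 kJ/mol).
F > I: they share group 17; the group trend gives F the larger value.
Cl > F: this pair runs against the simple trend — see the exception note.
Note the exception: Cl has a higher electron affinity than F, contrary to the simple trend — F's small 2p subshell makes the incoming electron feel strong e⁻–e⁻ repulsion, so Cl actually releases more energy on gaining an electron.
Approximate values (kJ/mol): F 328, Cl 349, Se 195, I 295.
So from lowest to highest: Se < I < F < Cl.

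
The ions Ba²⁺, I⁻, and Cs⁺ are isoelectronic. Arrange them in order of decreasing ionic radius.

I⁻, Cs⁺, Ba²⁺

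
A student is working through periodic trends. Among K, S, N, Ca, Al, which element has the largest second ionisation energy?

K

Consider each +1 ion: K⁺ is the bare [Ar] core; S⁺ still has 5 valence electrons; N⁺ still has 4 valence electrons; Ca⁺ still has 1 valence electron; Al⁺ still has 2 valence electrons.
Breaking into a closed-shell core is much more expensive than removing a leftover valence electron — K has the largest IE_2 here.
Valence configurations: S⁺ [Ne]3s²3p³, N⁺ [He]2s²2p², Ca⁺ [Ar]4s¹, Al⁺ [Ne]3s².
Tabulated IE_2 (kJ/mol): K 3052, S 2252, N 2856, Ca 1145, Al 1817.
Putting it together, IE_2: Ca < Al < S < N < K.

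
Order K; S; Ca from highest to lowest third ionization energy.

The third ionization energy removes an electron from the +2 ion. For each element: K²⁺ is already 1 electron into the core; S²⁺ still has 4 valence electrons; Ca²⁺ is the bare [Ar] core.
Core electrons are held far more tightly than valence electrons, so K and Ca top the IE_3 order.
Tabulated IE_3 (kJ/mol): K 4420, S 3357, Ca 4912.
Overall IE_3 order: S < K < Ca.

Ca > K > S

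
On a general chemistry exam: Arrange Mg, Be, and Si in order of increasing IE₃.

Si < Mg < Be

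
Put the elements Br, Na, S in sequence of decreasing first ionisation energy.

Br, S, Na

IE₁ increases left→right with effective nuclear charge and decreases top→bottom as the valence shell moves farther out.
Here both period and group differ, so the two effects have to be weighed against each other.
S > Na: both are in period 3; the period trend gives S the larger value.
Br > S: the two effects oppose for this pair; the across-period effect wins (1140 vs 1000 kJ/mol).
Tabulated first ionization energy (kJ/mol): Na 496, S 1000, Br 1140.
So from highest to lowest: Br > S > Na.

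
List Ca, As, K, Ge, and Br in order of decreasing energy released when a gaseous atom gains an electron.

Br > Ge > As > K > Ca

K is in period 4, group 1; Ca is in period 4, group 2; Ge is in period 4, group 14; As is in period 4, group 15; Br is in period 4, group 17.
Atoms with high Z_eff and room in the valence shell (especially the halogens) have the most exothermic electron affinities.
All lie in period 4; the across-period trend (electron affinity increases left to right) applies, with the exception below.
Note the exception: K has a higher electron affinity than Ca, contrary to the simple trend — adding an electron to Ca (ns²) has to open a new, higher-energy np subshell, which is unfavourable.
Note the exception: Ge has a higher electron affinity than As, contrary to the simple trend — adding an electron to As's half-filled 4p³ is unfavourable, so Ge (4p²) has the more exothermic EA.
Approximate values (kJ/mol): K 48, Ca 2, Ge 119, As 78, Br 325.
So from highest to lowest: Br > Ge > As > K > Ca.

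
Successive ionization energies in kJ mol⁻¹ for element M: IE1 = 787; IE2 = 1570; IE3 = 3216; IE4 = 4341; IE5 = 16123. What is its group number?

Look for the largest jump between consecutive ionization energies: IE5/IE4 ≈ 3.7, far larger than any earlier ratio.
That jump marks the point where a core electron is being removed. So the atom has 4 valence electrons.
A main-group element with 4 valence electrons is in group 14.

Group 14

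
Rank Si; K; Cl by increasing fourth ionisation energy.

Si < Cl < K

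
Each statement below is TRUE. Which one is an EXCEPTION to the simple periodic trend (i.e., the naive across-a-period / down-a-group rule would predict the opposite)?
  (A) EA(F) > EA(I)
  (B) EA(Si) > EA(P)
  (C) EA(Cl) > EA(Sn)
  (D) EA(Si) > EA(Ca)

The general trend: electron affinity increases across a period and decreases down a group.
(A) F (period 2, group 17) vs I (period 5, group 17): the stated order agrees with the simple trend.
(B) Si (period 3, group 14) vs P (period 3, group 15): the stated order contradicts the simple trend.
(C) Cl (period 3, group 17) vs Sn (period 5, group 14): the stated order agrees with the simple trend.
(D) Si (period 3, group 14) vs Ca (period 4, group 2): the stated order agrees with the simple trend.
The exception is (B): adding an electron to P's half-filled 3p³ is unfavourable, so Si (3p²) has the more exothermic EA.

(B)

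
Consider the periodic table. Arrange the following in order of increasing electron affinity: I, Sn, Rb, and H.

Rb < H < Sn < I

H is in period 1, group 1; Rb is in period 5, group 1; Sn is in period 5, group 14; I is in period 5, group 17.
Electron affinity generally becomes more exothermic across a period toward the halogens and less exothermic down a group.
Neither a single period nor a single group — weigh both effects.
H > Rb: they share group 1; the group trend gives H the larger value.
Sn > H: period and group pull opposite ways; the across-period shift dominates (107 vs 73 kJ/mol).
I > Sn: I lies to the right of Sn in period 5, so the across-period effect alone puts I higher.
Tabulated electron affinity (kJ/mol): H 73, Rb 47, Sn 107, I 295.
So from lowest to highest: Rb < H < Sn < I.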